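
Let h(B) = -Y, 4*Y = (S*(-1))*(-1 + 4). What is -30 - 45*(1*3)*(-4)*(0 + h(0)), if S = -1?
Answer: -435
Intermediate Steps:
Y = ¾ (Y = ((-1*(-1))*(-1 + 4))/4 = (1*3)/4 = (¼)*3 = ¾ ≈ 0.75000)
h(B) = -¾ (h(B) = -1*¾ = -¾)
-30 - 45*(1*3)*(-4)*(0 + h(0)) = -30 - 45*(1*3)*(-4)*(0 - ¾) = -30 - 45*3*(-4)*(-3)/4 = -30 - (-540)*(-3)/4 = -30 - 45*9 = -30 - 405 = -435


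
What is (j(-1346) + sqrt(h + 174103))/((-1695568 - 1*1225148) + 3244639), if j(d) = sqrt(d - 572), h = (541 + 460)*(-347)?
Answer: I*(sqrt(1918) + 2*sqrt(43311))/323923 ≈ 0.0014202*I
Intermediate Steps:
h = -347347 (h = 1001*(-347) = -347347)
j(d) = sqrt(-572 + d)
(j(-1346) + sqrt(h + 174103))/((-1695568 - 1*1225148) + 3244639) = (sqrt(-572 - 1346) + sqrt(-347347 + 174103))/((-1695568 - 1*1225148) + 3244639) = (sqrt(-1918) + sqrt(-173244))/((-1695568 - 1225148) + 3244639) = (I*sqrt(1918) + 2*I*sqrt(43311))/(-2920716 + 3244639) = (I*sqrt(1918) + 2*I*sqrt(43311))/323923 = (I*sqrt(1918) + 2*I*sqrt(43311))*(1/323923) = I*sqrt(1918)/323923 + 2*I*sqrt(43311)/323923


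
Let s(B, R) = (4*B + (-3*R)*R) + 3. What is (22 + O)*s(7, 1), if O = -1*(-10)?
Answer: 896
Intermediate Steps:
s(B, R) = 3 - 3*R² + 4*B (s(B, R) = (4*B - 3*R²) + 3 = (-3*R² + 4*B) + 3 = 3 - 3*R² + 4*B)
O = 10
(22 + O)*s(7, 1) = (22 + 10)*(3 - 3*1² + 4*7) = 32*(3 - 3*1 + 28) = 32*(3 - 3 + 28) = 32*28 = 896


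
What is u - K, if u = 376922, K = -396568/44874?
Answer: 8457197198/22437 ≈ 3.7693e+5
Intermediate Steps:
K = -198284/22437 (K = -396568*1/44874 = -198284/22437 ≈ -8.8374)
u - K = 376922 - 1*(-198284/22437) = 376922 + 198284/22437 = 8457197198/22437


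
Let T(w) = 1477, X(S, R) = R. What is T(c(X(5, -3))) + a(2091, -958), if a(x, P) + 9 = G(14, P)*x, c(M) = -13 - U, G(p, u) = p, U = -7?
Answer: 30742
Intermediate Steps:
c(M) = -6 (c(M) = -13 - 1*(-7) = -13 + 7 = -6)
a(x, P) = -9 + 14*x
T(c(X(5, -3))) + a(2091, -958) = 1477 + (-9 + 14*2091) = 1477 + (-9 + 29274) = 1477 + 29265 = 30742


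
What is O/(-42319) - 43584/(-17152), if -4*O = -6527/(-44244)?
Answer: 1275078847625/501792972048 ≈ 2.5410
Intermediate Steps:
O = -6527/176976 (O = -(-6527)/(4*(-44244)) = -(-6527)*(-1)/(4*44244) = -¼*6527/44244 = -6527/176976 ≈ -0.036881)
O/(-42319) - 43584/(-17152) = -6527/176976/(-42319) - 43584/(-17152) = -6527/176976*(-1/42319) - 43584*(-1/17152) = 6527/7489447344 + 681/268 = 1275078847625/501792972048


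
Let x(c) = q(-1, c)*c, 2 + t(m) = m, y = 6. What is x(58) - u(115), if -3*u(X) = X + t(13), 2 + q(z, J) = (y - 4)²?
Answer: 158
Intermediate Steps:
t(m) = -2 + m
q(z, J) = 2 (q(z, J) = -2 + (6 - 4)² = -2 + 2² = -2 + 4 = 2)
x(c) = 2*c
u(X) = -11/3 - X/3 (u(X) = -(X + (-2 + 13))/3 = -(X + 11)/3 = -(11 + X)/3 = -11/3 - X/3)
x(58) - u(115) = 2*58 - (-11/3 - ⅓*115) = 116 - (-11/3 - 115/3) = 116 - 1*(-42) = 116 + 42 = 158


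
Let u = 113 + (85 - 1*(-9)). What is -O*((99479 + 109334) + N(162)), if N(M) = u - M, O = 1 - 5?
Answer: 835432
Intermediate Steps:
O = -4
u = 207 (u = 113 + (85 + 9) = 113 + 94 = 207)
N(M) = 207 - M
-O*((99479 + 109334) + N(162)) = -(-4)*((99479 + 109334) + (207 - 1*162)) = -(-4)*(208813 + (207 - 162)) = -(-4)*(208813 + 45) = -(-4)*208858 = -1*(-835432) = 835432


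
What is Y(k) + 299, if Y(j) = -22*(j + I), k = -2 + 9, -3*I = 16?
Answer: 787/3 ≈ 262.33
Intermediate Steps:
I = -16/3 (I = -⅓*16 = -16/3 ≈ -5.3333)
k = 7
Y(j) = 352/3 - 22*j (Y(j) = -22*(j - 16/3) = -22*(-16/3 + j) = 352/3 - 22*j)
Y(k) + 299 = (352/3 - 22*7) + 299 = (352/3 - 154) + 299 = -110/3 + 299 = 787/3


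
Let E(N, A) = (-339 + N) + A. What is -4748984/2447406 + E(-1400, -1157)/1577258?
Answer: -1874365173412/965047673187 ≈ -1.9423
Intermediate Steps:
E(N, A) = -339 + A + N
-4748984/2447406 + E(-1400, -1157)/1577258 = -4748984/2447406 + (-339 - 1157 - 1400)/1577258 = -4748984*1/2447406 - 2896*1/1577258 = -2374492/1223703 - 1448/788629 = -1874365173412/965047673187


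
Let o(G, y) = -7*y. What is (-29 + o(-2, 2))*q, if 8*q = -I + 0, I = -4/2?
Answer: -43/4 ≈ -10.750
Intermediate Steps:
I = -2 (I = -4*½ = -2)
q = ¼ (q = (-1*(-2) + 0)/8 = (2 + 0)/8 = (⅛)*2 = ¼ ≈ 0.25000)
(-29 + o(-2, 2))*q = (-29 - 7*2)*(¼) = (-29 - 14)*(¼) = -43*¼ = -43/4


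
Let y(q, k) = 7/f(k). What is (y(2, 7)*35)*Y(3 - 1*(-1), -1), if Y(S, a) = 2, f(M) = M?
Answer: 70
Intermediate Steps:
y(q, k) = 7/k
(y(2, 7)*35)*Y(3 - 1*(-1), -1) = ((7/7)*35)*2 = ((7*(⅐))*35)*2 = (1*35)*2 = 35*2 = 70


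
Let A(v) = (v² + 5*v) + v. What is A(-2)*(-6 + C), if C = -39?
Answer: 360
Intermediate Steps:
A(v) = v² + 6*v
A(-2)*(-6 + C) = (-2*(6 - 2))*(-6 - 39) = -2*4*(-45) = -8*(-45) = 360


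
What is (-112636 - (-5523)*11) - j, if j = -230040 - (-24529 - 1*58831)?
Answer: 94797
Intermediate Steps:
j = -146680 (j = -230040 - (-24529 - 58831) = -230040 - 1*(-83360) = -230040 + 83360 = -146680)
(-112636 - (-5523)*11) - j = (-112636 - (-5523)*11) - 1*(-146680) = (-112636 - 1*(-60753)) + 146680 = (-112636 + 60753) + 146680 = -51883 + 146680 = 94797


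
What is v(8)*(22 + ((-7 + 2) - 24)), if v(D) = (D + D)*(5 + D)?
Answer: -1456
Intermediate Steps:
v(D) = 2*D*(5 + D) (v(D) = (2*D)*(5 + D) = 2*D*(5 + D))
v(8)*(22 + ((-7 + 2) - 24)) = (2*8*(5 + 8))*(22 + ((-7 + 2) - 24)) = (2*8*13)*(22 + (-5 - 24)) = 208*(22 - 29) = 208*(-7) = -1456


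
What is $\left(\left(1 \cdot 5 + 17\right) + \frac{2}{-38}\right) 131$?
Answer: $\frac{54627}{19} \approx 2875.1$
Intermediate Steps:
$\left(\left(1 \cdot 5 + 17\right) + \frac{2}{-38}\right) 131 = \left(\left(5 + 17\right) + 2 \left(- \frac{1}{38}\right)\right) 131 = \left(22 - \frac{1}{19}\right) 131 = \frac{417}{19} \cdot 131 = \frac{54627}{19}$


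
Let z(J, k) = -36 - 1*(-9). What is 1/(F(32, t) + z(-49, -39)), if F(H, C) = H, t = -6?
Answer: 1/5 ≈ 0.20000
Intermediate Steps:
z(J, k) = -27 (z(J, k) = -36 + 9 = -27)
1/(F(32, t) + z(-49, -39)) = 1/(32 - 27) = 1/5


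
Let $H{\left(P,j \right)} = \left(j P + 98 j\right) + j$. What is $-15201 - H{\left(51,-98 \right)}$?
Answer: $-501$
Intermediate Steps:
$H{\left(P,j \right)} = 99 j + P j$ ($H{\left(P,j \right)} = \left(P j + 98 j\right) + j = \left(98 j + P j\right) + j = 99 j + P j$)
$-15201 - H{\left(51,-98 \right)} = -15201 - - 98 \left(99 + 51\right) = -15201 - \left(-98\right) 150 = -15201 - -14700 = -15201 + 14700 = -501$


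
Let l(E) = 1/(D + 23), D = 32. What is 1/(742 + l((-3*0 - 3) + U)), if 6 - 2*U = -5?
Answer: 55/40811 ≈ 0.0013477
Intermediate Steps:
U = 11/2 (U = 3 - 1/2*(-5) = 3 + 5/2 = 11/2 ≈ 5.5000)
l(E) = 1/55 (l(E) = 1/(32 + 23) = 1/55)
1/(742 + l((-3*0 - 3) + U)) = 1/(742 + 1/55) = 1/(40811/55) = 55/40811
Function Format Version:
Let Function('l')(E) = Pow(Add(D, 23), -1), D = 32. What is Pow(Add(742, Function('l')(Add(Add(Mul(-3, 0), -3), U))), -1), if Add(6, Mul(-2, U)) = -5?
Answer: Rational(55, 40811) ≈ 0.0013477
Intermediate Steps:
U = Rational(11, 2) (U = Add(3, Mul(Rational(-1, 2), -5)) = Add(3, Rational(5, 2)) = Rational(11, 2) ≈ 5.5000)
Function('l')(E) = Rational(1, 55) (Function('l')(E) = Pow(Add(32, 23), -1) = Pow(55, -1) = Rational(1, 55))
Pow(Add(742, Function('l')(Add(Add(Mul(-3, 0), -3), U))), -1) = Pow(Add(742, Rational(1, 55)), -1) = Pow(Rational(40811, 55), -1) = Rational(55, 40811)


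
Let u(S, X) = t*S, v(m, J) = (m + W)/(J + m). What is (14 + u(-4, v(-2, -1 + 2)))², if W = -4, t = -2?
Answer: 484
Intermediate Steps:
v(m, J) = (-4 + m)/(J + m) (v(m, J) = (m - 4)/(J + m) = (-4 + m)/(J + m))
u(S, X) = -2*S
(14 + u(-4, v(-2, -1 + 2)))² = (14 - 2*(-4))² = (14 + 8)² = 22² = 484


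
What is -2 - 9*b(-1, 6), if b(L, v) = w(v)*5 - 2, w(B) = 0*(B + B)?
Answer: 16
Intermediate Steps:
w(B) = 0 (w(B) = 0*(2*B) = 0)
b(L, v) = -2 (b(L, v) = 0*5 - 2 = 0 - 2 = -2)
-2 - 9*b(-1, 6) = -2 - 9*(-2) = -2 + 18 = 16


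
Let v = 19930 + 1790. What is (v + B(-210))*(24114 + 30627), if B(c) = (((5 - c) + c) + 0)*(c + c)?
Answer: 1074018420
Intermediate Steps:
v = 21720
B(c) = 10*c (B(c) = (5 + 0)*(2*c) = 5*(2*c) = 10*c)
(v + B(-210))*(24114 + 30627) = (21720 + 10*(-210))*(24114 + 30627) = (21720 - 2100)*54741 = 19620*54741 = 1074018420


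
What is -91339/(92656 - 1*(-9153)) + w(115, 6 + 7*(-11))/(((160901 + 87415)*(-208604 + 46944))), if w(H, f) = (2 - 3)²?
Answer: -3666599972247649/4086894717089040 ≈ -0.89716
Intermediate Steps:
w(H, f) = 1 (w(H, f) = (-1)² = 1)
-91339/(92656 - 1*(-9153)) + w(115, 6 + 7*(-11))/(((160901 + 87415)*(-208604 + 46944))) = -91339/(92656 - 1*(-9153)) + 1/((160901 + 87415)*(-208604 + 46944)) = -91339/(92656 + 9153) + 1/(248316*(-161660)) = -91339/101809 + 1/(-40142764560) = -91339*1/101809 + 1*(-1/40142764560) = -91339/101809 - 1/40142764560 = -3666599972247649/4086894717089040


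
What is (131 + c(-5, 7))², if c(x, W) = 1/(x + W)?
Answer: 69169/4 ≈ 17292.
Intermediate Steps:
c(x, W) = 1/(W + x)
(131 + c(-5, 7))² = (131 + 1/(7 - 5))² = (131 + 1/2)² = (131 + ½)² = (263/2)² = 69169/4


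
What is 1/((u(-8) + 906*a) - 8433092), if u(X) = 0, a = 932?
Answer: -1/7588700 ≈ -1.3177e-7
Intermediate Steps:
1/((u(-8) + 906*a) - 8433092) = 1/((0 + 906*932) - 8433092) = 1/((0 + 844392) - 8433092) = 1/(844392 - 8433092) = 1/(-7588700) = -1/7588700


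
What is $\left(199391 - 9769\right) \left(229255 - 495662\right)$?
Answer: $-50516628154$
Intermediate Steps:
$\left(199391 - 9769\right) \left(229255 - 495662\right) = \left(199391 - 9769\right) \left(-266407\right) = 189622 \left(-266407\right) = -50516628154$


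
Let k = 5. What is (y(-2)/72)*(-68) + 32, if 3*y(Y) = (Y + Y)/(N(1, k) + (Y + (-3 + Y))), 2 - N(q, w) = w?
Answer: 4303/135 ≈ 31.874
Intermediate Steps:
N(q, w) = 2 - w
y(Y) = 2*Y/(3*(-6 + 2*Y)) (y(Y) = ((Y + Y)/((2 - 1*5) + (Y + (-3 + Y))))/3 = ((2*Y)/((2 - 5) + (-3 + 2*Y)))/3 = ((2*Y)/(-3 + (-3 + 2*Y)))/3 = ((2*Y)/(-6 + 2*Y))/3 = (2*Y/(-6 + 2*Y))/3 = 2*Y/(3*(-6 + 2*Y)))
(y(-2)/72)*(-68) + 32 = (((⅓)*(-2)/(-3 - 2))/72)*(-68) + 32 = (((⅓)*(-2)/(-5))*(1/72))*(-68) + 32 = (((⅓)*(-2)*(-⅕))*(1/72))*(-68) + 32 = ((2/15)*(1/72))*(-68) + 32 = (1/540)*(-68) + 32 = -17/135 + 32 = 4303/135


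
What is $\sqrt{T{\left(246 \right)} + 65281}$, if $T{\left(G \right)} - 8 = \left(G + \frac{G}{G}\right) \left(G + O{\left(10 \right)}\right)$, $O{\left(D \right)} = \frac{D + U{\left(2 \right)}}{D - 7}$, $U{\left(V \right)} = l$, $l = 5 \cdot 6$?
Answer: $\frac{\sqrt{1164099}}{3} \approx 359.64$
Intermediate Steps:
$l = 30$
$U{\left(V \right)} = 30$
$O{\left(D \right)} = \frac{30 + D}{-7 + D}$ ($O{\left(D \right)} = \frac{D + 30}{D - 7} = \frac{30 + D}{-7 + D}$)
$T{\left(G \right)} = 8 + \left(1 + G\right) \left(\frac{40}{3} + G\right)$ ($T{\left(G \right)} = 8 + \left(G + \frac{G}{G}\right) \left(G + \frac{30 + 10}{-7 + 10}\right) = 8 + \left(G + 1\right) \left(G + \frac{1}{3} \cdot 40\right) = 8 + \left(1 + G\right) \left(G + \frac{1}{3} \cdot 40\right) = 8 + \left(1 + G\right) \left(G + \frac{40}{3}\right) = 8 + \left(1 + G\right) \left(\frac{40}{3} + G\right)$)
$\sqrt{T{\left(246 \right)} + 65281} = \sqrt{\left(\frac{64}{3} + 246^{2} + \frac{43}{3} \cdot 246\right) + 65281} = \sqrt{\left(\frac{64}{3} + 60516 + 3526\right) + 65281} = \sqrt{\frac{192190}{3} + 65281} = \sqrt{\frac{388033}{3}} = \frac{\sqrt{1164099}}{3}$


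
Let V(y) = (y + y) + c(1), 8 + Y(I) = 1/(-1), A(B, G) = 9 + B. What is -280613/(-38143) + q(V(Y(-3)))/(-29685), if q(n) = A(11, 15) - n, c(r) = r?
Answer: 8328585614/1132274955 ≈ 7.3556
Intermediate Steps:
Y(I) = -9 (Y(I) = -8 + 1/(-1) = -8 - 1 = -9)
V(y) = 1 + 2*y (V(y) = (y + y) + 1 = 2*y + 1 = 1 + 2*y)
q(n) = 20 - n (q(n) = (9 + 11) - n = 20 - n)
-280613/(-38143) + q(V(Y(-3)))/(-29685) = -280613/(-38143) + (20 - (1 + 2*(-9)))/(-29685) = -280613*(-1/38143) + (20 - (1 - 18))*(-1/29685) = 280613/38143 + (20 - 1*(-17))*(-1/29685) = 280613/38143 + (20 + 17)*(-1/29685) = 280613/38143 + 37*(-1/29685) = 280613/38143 - 37/29685 = 8328585614/1132274955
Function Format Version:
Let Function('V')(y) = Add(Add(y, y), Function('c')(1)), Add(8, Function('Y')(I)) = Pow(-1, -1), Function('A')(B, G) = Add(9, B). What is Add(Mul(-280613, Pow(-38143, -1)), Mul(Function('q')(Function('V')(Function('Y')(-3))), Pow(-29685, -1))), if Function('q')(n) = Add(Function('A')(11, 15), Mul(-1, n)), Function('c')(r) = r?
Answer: Rational(8328585614, 1132274955) ≈ 7.3556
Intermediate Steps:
Function('Y')(I) = -9 (Function('Y')(I) = Add(-8, Pow(-1, -1)) = Add(-8, -1) = -9)
Function('V')(y) = Add(1, Mul(2, y)) (Function('V')(y) = Add(Add(y, y), 1) = Add(Mul(2, y), 1) = Add(1, Mul(2, y)))
Function('q')(n) = Add(20, Mul(-1, n)) (Function('q')(n) = Add(Add(9, 11), Mul(-1, n)) = Add(20, Mul(-1, n)))
Add(Mul(-280613, Pow(-38143, -1)), Mul(Function('q')(Function('V')(Function('Y')(-3))), Pow(-29685, -1))) = Add(Mul(-280613, Pow(-38143, -1)), Mul(Add(20, Mul(-1, Add(1, Mul(2, -9)))), Pow(-29685, -1))) = Add(Mul(-280613, Rational(-1, 38143)), Mul(Add(20, Mul(-1, Add(1, -18))), Rational(-1, 29685))) = Add(Rational(280613, 38143), Mul(Add(20, Mul(-1, -17)), Rational(-1, 29685))) = Add(Rational(280613, 38143), Mul(Add(20, 17), Rational(-1, 29685))) = Add(Rational(280613, 38143), Mul(37, Rational(-1, 29685))) = Add(Rational(280613, 38143), Rational(-37, 29685)) = Rational(8328585614, 1132274955)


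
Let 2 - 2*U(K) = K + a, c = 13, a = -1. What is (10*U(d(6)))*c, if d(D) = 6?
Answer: -195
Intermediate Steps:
U(K) = 3/2 - K/2 (U(K) = 1 - (K - 1)/2 = 1 - (-1 + K)/2 = 1 + (½ - K/2) = 3/2 - K/2)
(10*U(d(6)))*c = (10*(3/2 - ½*6))*13 = (10*(3/2 - 3))*13 = (10*(-3/2))*13 = -15*13 = -195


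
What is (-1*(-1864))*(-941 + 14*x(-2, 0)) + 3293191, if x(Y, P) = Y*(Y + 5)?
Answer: 1382591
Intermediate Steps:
x(Y, P) = Y*(5 + Y)
(-1*(-1864))*(-941 + 14*x(-2, 0)) + 3293191 = (-1*(-1864))*(-941 + 14*(-2*(5 - 2))) + 3293191 = 1864*(-941 + 14*(-2*3)) + 3293191 = 1864*(-941 + 14*(-6)) + 3293191 = 1864*(-941 - 84) + 3293191 = 1864*(-1025) + 3293191 = -1910600 + 3293191 = 1382591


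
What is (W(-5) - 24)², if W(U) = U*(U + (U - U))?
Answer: 1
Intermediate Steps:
W(U) = U² (W(U) = U*(U + 0) = U*U = U²)
(W(-5) - 24)² = ((-5)² - 24)² = (25 - 24)² = 1² = 1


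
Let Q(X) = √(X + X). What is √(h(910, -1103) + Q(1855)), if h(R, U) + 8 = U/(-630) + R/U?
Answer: √(-379549767310 + 53652456900*√3710)/231630 ≈ 7.3373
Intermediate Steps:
Q(X) = √2*√X (Q(X) = √(2*X) = √2*√X)
h(R, U) = -8 - U/630 + R/U (h(R, U) = -8 + (U/(-630) + R/U) = -8 + (U*(-1/630) + R/U) = -8 + (-U/630 + R/U) = -8 - U/630 + R/U)
√(h(910, -1103) + Q(1855)) = √((-8 - 1/630*(-1103) + 910/(-1103)) + √2*√1855) = √((-8 + 1103/630 + 910*(-1/1103)) + √3710) = √((-8 + 1103/630 - 910/1103) + √3710) = √(-4915811/694890 + √3710)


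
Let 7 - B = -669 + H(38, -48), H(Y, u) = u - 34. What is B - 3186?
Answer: -2428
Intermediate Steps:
H(Y, u) = -34 + u
B = 758 (B = 7 - (-669 + (-34 - 48)) = 7 - (-669 - 82) = 7 - 1*(-751) = 7 + 751 = 758)
B - 3186 = 758 - 3186 = -2428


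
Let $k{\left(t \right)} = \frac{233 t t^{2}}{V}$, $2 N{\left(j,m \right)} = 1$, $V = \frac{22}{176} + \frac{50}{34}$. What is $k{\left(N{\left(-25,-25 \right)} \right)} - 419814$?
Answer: $- \frac{91095677}{217} \approx -4.198 \cdot 10^{5}$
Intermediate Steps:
$V = \frac{217}{136}$ ($V = 22 \cdot \frac{1}{176} + 50 \cdot \frac{1}{34} = \frac{1}{8} + \frac{25}{17} = \frac{217}{136} \approx 1.5956$)
$N{\left(j,m \right)} = \frac{1}{2}$ ($N{\left(j,m \right)} = \frac{1}{2} \cdot 1 = \frac{1}{2}$)
$k{\left(t \right)} = \frac{31688 t^{3}}{217}$ ($k{\left(t \right)} = \frac{233 t t^{2}}{\frac{217}{136}} = 233 t^{3} \cdot \frac{136}{217} = \frac{31688 t^{3}}{217}$)
$k{\left(N{\left(-25,-25 \right)} \right)} - 419814 = \frac{31688}{217 \cdot 8} - 419814 = \frac{31688}{217} \cdot \frac{1}{8} - 419814 = \frac{3961}{217} - 419814 = - \frac{91095677}{217}$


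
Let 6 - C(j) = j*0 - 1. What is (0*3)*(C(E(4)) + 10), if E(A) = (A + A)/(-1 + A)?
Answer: 0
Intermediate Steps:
E(A) = 2*A/(-1 + A) (E(A) = (2*A)/(-1 + A) = 2*A/(-1 + A))
C(j) = 7 (C(j) = 6 - (j*0 - 1) = 6 - (0 - 1) = 6 - 1*(-1) = 6 + 1 = 7)
(0*3)*(C(E(4)) + 10) = (0*3)*(7 + 10) = 0*17 = 0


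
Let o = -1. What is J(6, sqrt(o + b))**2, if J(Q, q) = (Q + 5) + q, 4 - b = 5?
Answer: (11 + I*sqrt(2))**2 ≈ 119.0 + 31.113*I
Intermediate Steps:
b = -1 (b = 4 - 1*5 = 4 - 5 = -1)
J(Q, q) = 5 + Q + q (J(Q, q) = (5 + Q) + q = 5 + Q + q)
J(6, sqrt(o + b))**2 = (5 + 6 + sqrt(-1 - 1))**2 = (5 + 6 + sqrt(-2))**2 = (5 + 6 + I*sqrt(2))**2 = (11 + I*sqrt(2))**2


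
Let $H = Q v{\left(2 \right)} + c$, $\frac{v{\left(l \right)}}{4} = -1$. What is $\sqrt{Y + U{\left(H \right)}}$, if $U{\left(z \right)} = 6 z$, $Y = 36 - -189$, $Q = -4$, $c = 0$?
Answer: $\sqrt{321} \approx 17.916$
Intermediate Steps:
$v{\left(l \right)} = -4$ ($v{\left(l \right)} = 4 \left(-1\right) = -4$)
$Y = 225$ ($Y = 36 + 189 = 225$)
$H = 16$ ($H = \left(-4\right) \left(-4\right) + 0 = 16 + 0 = 16$)
$\sqrt{Y + U{\left(H \right)}} = \sqrt{225 + 6 \cdot 16} = \sqrt{225 + 96} = \sqrt{321}$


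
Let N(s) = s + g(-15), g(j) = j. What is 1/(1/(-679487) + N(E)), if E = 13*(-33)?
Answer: -679487/301692229 ≈ -0.0022523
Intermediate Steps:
E = -429
N(s) = -15 + s (N(s) = s - 15 = -15 + s)
1/(1/(-679487) + N(E)) = 1/(1/(-679487) + (-15 - 429)) = 1/(-1/679487 - 444) = 1/(-301692229/679487) = -679487/301692229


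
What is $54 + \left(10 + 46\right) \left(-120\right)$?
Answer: $-6666$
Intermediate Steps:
$54 + \left(10 + 46\right) \left(-120\right) = 54 + 56 \left(-120\right) = 54 - 6720 = -6666$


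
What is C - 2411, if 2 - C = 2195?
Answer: -4604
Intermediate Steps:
C = -2193 (C = 2 - 1*2195 = 2 - 2195 = -2193)
C - 2411 = -2193 - 2411 = -4604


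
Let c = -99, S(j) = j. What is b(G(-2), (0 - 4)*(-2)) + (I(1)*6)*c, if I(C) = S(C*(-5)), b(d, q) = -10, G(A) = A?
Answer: 2960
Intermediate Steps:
I(C) = -5*C (I(C) = C*(-5) = -5*C)
b(G(-2), (0 - 4)*(-2)) + (I(1)*6)*c = -10 + (-5*1*6)*(-99) = -10 - 5*6*(-99) = -10 - 30*(-99) = -10 + 2970 = 2960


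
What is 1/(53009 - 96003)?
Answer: -1/42994 ≈ -2.3259e-5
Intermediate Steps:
1/(53009 - 96003) = 1/(-42994) = -1/42994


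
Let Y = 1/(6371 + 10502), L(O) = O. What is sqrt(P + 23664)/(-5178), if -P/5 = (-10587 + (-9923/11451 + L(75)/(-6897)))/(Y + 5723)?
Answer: -sqrt(11610248769907422095318059999)/3626217620735292 ≈ -0.029714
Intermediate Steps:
Y = 1/16873 ≈ 5.9266e-5
P = 427553939718445/46220618572524 (P = -5*(-10587 + (-9923/11451 + 75/(-6897)))/(1/16873 + 5723) = -5*(-10587 + (-9923*1/11451 + 75*(-1/6897)))/96564180/16873 = -5*(-10587 + (-9923/11451 - 25/2299))*16873/96564180 = -5*(-10587 - 2099932/2393259)*16873/96564180 = -(-126697664825)*16873/(2393259*96564180) = -5*(-85510787943689/46220618572524) = 427553939718445/46220618572524 ≈ 9.2503)
sqrt(P + 23664)/(-5178) = sqrt(427553939718445/46220618572524 + 23664)/(-5178) = sqrt(1094192271839926381/46220618572524)*(-1/5178) = (sqrt(11610248769907422095318059999)/700312402614)*(-1/5178) = -sqrt(11610248769907422095318059999)/3626217620735292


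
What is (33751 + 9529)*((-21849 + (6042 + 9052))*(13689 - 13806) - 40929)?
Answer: 32434291680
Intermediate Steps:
(33751 + 9529)*((-21849 + (6042 + 9052))*(13689 - 13806) - 40929) = 43280*((-21849 + 15094)*(-117) - 40929) = 43280*(-6755*(-117) - 40929) = 43280*(790335 - 40929) = 43280*749406 = 32434291680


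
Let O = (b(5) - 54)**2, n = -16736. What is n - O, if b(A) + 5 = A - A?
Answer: -20217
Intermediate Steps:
b(A) = -5 (b(A) = -5 + (A - A) = -5 + 0 = -5)
O = 3481 (O = (-5 - 54)**2 = (-59)**2 = 3481)
n - O = -16736 - 1*3481 = -16736 - 3481 = -20217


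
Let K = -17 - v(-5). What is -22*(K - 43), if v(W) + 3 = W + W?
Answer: 1034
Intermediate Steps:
v(W) = -3 + 2*W (v(W) = -3 + (W + W) = -3 + 2*W)
K = -4 (K = -17 - (-3 + 2*(-5)) = -17 - (-3 - 10) = -17 - 1*(-13) = -17 + 13 = -4)
-22*(K - 43) = -22*(-4 - 43) = -22*(-47) = 1034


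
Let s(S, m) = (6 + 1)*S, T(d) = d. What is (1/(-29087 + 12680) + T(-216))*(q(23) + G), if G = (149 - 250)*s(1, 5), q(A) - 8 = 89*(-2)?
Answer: 3108011701/16407 ≈ 1.8943e+5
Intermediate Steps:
q(A) = -170 (q(A) = 8 + 89*(-2) = 8 - 178 = -170)
s(S, m) = 7*S
G = -707 (G = (149 - 250)*(7*1) = -101*7 = -707)
(1/(-29087 + 12680) + T(-216))*(q(23) + G) = (1/(-29087 + 12680) - 216)*(-170 - 707) = (1/(-16407) - 216)*(-877) = (-1/16407 - 216)*(-877) = -3543913/16407*(-877) = 3108011701/16407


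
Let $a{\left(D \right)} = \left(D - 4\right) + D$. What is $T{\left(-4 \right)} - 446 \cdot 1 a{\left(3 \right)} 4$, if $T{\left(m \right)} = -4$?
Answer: $-3572$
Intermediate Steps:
$a{\left(D \right)} = -4 + 2 D$ ($a{\left(D \right)} = \left(-4 + D\right) + D = -4 + 2 D$)
$T{\left(-4 \right)} - 446 \cdot 1 a{\left(3 \right)} 4 = -4 - 446 \cdot 1 \left(-4 + 2 \cdot 3\right) 4 = -4 - 446 \cdot 1 \left(-4 + 6\right) 4 = -4 - 446 \cdot 1 \cdot 2 \cdot 4 = -4 - 446 \cdot 2 \cdot 4 = -4 - 3568 = -3572$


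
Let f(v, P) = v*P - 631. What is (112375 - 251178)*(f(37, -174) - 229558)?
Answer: 32844537481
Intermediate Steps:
f(v, P) = -631 + P*v (f(v, P) = P*v - 631 = -631 + P*v)
(112375 - 251178)*(f(37, -174) - 229558) = (112375 - 251178)*((-631 - 174*37) - 229558) = -138803*((-631 - 6438) - 229558) = -138803*(-7069 - 229558) = -138803*(-236627) = 32844537481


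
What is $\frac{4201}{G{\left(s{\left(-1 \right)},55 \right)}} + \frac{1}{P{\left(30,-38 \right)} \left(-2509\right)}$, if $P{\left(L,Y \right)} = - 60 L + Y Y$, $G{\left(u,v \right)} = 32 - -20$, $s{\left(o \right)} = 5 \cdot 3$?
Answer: $\frac{36080289}{446602} \approx 80.788$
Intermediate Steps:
$s{\left(o \right)} = 15$
$G{\left(u,v \right)} = 52$ ($G{\left(u,v \right)} = 32 + 20 = 52$)
$P{\left(L,Y \right)} = Y^{2} - 60 L$ ($P{\left(L,Y \right)} = - 60 L + Y^{2} = Y^{2} - 60 L$)
$\frac{4201}{G{\left(s{\left(-1 \right)},55 \right)}} + \frac{1}{P{\left(30,-38 \right)} \left(-2509\right)} = \frac{4201}{52} + \frac{1}{\left(\left(-38\right)^{2} - 1800\right) \left(-2509\right)} = 4201 \cdot \frac{1}{52} + \frac{1}{1444 - 1800} \left(- \frac{1}{2509}\right) = \frac{4201}{52} + \frac{1}{-356} \left(- \frac{1}{2509}\right) = \frac{4201}{52} - - \frac{1}{893204} = \frac{4201}{52} + \frac{1}{893204} = \frac{36080289}{446602}$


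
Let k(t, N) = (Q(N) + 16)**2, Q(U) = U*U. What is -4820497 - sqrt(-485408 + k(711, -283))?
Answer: -4820497 - sqrt(6416325617) ≈ -4.9006e+6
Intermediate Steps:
Q(U) = U**2
k(t, N) = (16 + N**2)**2 (k(t, N) = (N**2 + 16)**2 = (16 + N**2)**2)
-4820497 - sqrt(-485408 + k(711, -283)) = -4820497 - sqrt(-485408 + (16 + (-283)**2)**2) = -4820497 - sqrt(-485408 + (16 + 80089)**2) = -4820497 - sqrt(-485408 + 80105**2) = -4820497 - sqrt(-485408 + 6416811025) = -4820497 - sqrt(6416325617)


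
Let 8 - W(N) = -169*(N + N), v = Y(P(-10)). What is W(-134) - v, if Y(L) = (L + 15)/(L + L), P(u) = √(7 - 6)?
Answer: -45292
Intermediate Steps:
P(u) = 1 (P(u) = √1 = 1)
Y(L) = (15 + L)/(2*L) (Y(L) = (15 + L)/((2*L)) = (15 + L)*(1/(2*L)) = (15 + L)/(2*L))
v = 8 (v = (½)*(15 + 1)/1 = (½)*1*16 = 8)
W(N) = 8 + 338*N (W(N) = 8 - (-169)*(N + N) = 8 - (-169)*2*N = 8 - (-338)*N = 8 + 338*N)
W(-134) - v = (8 + 338*(-134)) - 1*8 = (8 - 45292) - 8 = -45284 - 8 = -45292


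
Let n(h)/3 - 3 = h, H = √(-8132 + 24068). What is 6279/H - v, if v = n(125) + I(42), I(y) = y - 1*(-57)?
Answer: -483 + 2093*√249/664 ≈ -433.26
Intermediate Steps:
H = 8*√249 (H = √15936 = 8*√249 ≈ 126.24)
I(y) = 57 + y (I(y) = y + 57 = 57 + y)
n(h) = 9 + 3*h
v = 483 (v = (9 + 3*125) + (57 + 42) = (9 + 375) + 99 = 384 + 99 = 483)
6279/H - v = 6279/((8*√249)) - 1*483 = 6279*(√249/1992) - 483 = 2093*√249/664 - 483 = -483 + 2093*√249/664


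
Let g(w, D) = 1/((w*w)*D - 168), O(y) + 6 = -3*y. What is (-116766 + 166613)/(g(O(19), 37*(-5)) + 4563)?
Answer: 36609281751/3351217778 ≈ 10.924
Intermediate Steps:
O(y) = -6 - 3*y
g(w, D) = 1/(-168 + D*w²) (g(w, D) = 1/(w²*D - 168) = 1/(D*w² - 168) = 1/(-168 + D*w²))
(-116766 + 166613)/(g(O(19), 37*(-5)) + 4563) = (-116766 + 166613)/(1/(-168 + (37*(-5))*(-6 - 3*19)²) + 4563) = 49847/(1/(-168 - 185*(-6 - 57)²) + 4563) = 49847/(1/(-168 - 185*(-63)²) + 4563) = 49847/(1/(-168 - 185*3969) + 4563) = 49847/(1/(-168 - 734265) + 4563) = 49847/(1/(-734433) + 4563) = 49847/(-1/734433 + 4563) = 49847/(3351217778/734433) = 49847*(734433/3351217778) = 36609281751/3351217778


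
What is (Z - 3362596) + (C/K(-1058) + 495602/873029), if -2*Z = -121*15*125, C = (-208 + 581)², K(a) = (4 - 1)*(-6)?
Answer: -25590213730321/7857261 ≈ -3.2569e+6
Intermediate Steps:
K(a) = -18 (K(a) = 3*(-6) = -18)
C = 139129 (C = 373² = 139129)
Z = 226875/2 (Z = -(-121*15)*125/2 = -(-1815)*125/2 = -½*(-226875) = 226875/2 ≈ 1.1344e+5)
(Z - 3362596) + (C/K(-1058) + 495602/873029) = (226875/2 - 3362596) + (139129/(-18) + 495602/873029) = -6498317/2 + (139129*(-1/18) + 495602*(1/873029)) = -6498317/2 + (-139129/18 + 495602/873029) = -6498317/2 - 121454730905/15714522 = -25590213730321/7857261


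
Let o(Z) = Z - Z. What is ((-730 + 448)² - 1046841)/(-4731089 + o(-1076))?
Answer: 967317/4731089 ≈ 0.20446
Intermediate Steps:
o(Z) = 0
((-730 + 448)² - 1046841)/(-4731089 + o(-1076)) = ((-730 + 448)² - 1046841)/(-4731089 + 0) = ((-282)² - 1046841)/(-4731089) = (79524 - 1046841)*(-1/4731089) = -967317*(-1/4731089) = 967317/4731089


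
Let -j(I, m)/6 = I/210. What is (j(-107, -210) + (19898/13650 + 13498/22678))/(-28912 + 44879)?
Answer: 3323209/10383739275 ≈ 0.00032004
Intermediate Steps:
j(I, m) = -I/35 (j(I, m) = -6*I/210 = -I/35)
(j(-107, -210) + (19898/13650 + 13498/22678))/(-28912 + 44879) = (-1/35*(-107) + (19898/13650 + 13498/22678))/(-28912 + 44879) = (107/35 + (19898*(1/13650) + 13498*(1/22678)))/15967 = (107/35 + (9949/6825 + 397/667))*(1/15967) = (107/35 + 9345508/4552275)*(1/15967) = (3323209/650325)*(1/15967) = 3323209/10383739275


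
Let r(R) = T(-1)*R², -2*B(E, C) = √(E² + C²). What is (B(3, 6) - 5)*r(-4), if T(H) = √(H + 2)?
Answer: -80 - 24*√5 ≈ -133.67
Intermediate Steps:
T(H) = √(2 + H)
B(E, C) = -√(C² + E²)/2 (B(E, C) = -√(E² + C²)/2 = -√(C² + E²)/2)
r(R) = R² (r(R) = √(2 - 1)*R² = √1*R² = 1*R² = R²)
(B(3, 6) - 5)*r(-4) = (-√(6² + 3²)/2 - 5)*(-4)² = (-√(36 + 9)/2 - 5)*16 = (-3*√5/2 - 5)*16 = (-5 - 3*√5/2)*16 = -80 - 24*√5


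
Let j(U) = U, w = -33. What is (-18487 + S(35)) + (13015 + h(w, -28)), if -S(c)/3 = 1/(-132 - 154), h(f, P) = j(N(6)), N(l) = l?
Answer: -1563273/286 ≈ -5466.0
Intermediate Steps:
h(f, P) = 6
S(c) = 3/286 (S(c) = -3/(-132 - 154) = -3/(-286) = -3*(-1/286) = 3/286)
(-18487 + S(35)) + (13015 + h(w, -28)) = (-18487 + 3/286) + (13015 + 6) = -5287279/286 + 13021 = -1563273/286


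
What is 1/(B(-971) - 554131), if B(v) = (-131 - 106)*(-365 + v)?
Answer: -1/237499 ≈ -4.2105e-6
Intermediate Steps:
B(v) = 86505 - 237*v (B(v) = -237*(-365 + v) = 86505 - 237*v)
1/(B(-971) - 554131) = 1/((86505 - 237*(-971)) - 554131) = 1/((86505 + 230127) - 554131) = 1/(316632 - 554131) = 1/(-237499) = -1/237499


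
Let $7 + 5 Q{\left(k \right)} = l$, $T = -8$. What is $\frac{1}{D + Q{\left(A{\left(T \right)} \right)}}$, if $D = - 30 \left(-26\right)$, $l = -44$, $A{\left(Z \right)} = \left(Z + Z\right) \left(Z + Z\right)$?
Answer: $\frac{5}{3849} \approx 0.001299$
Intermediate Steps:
$A{\left(Z \right)} = 4 Z^{2}$ ($A{\left(Z \right)} = 2 Z 2 Z = 4 Z^{2}$)
$Q{\left(k \right)} = - \frac{51}{5}$ ($Q{\left(k \right)} = - \frac{7}{5} + \frac{1}{5} \left(-44\right) = - \frac{7}{5} - \frac{44}{5} = - \frac{51}{5}$)
$D = 780$ ($D = \left(-1\right) \left(-780\right) = 780$)
$\frac{1}{D + Q{\left(A{\left(T \right)} \right)}} = \frac{1}{780 - \frac{51}{5}} = \frac{1}{\frac{3849}{5}} = \frac{5}{3849}$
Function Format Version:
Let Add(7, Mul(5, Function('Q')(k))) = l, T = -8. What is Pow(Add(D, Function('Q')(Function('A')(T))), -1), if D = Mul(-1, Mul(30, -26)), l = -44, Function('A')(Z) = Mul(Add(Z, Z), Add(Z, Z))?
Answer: Rational(5, 3849) ≈ 0.0012990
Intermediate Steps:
Function('A')(Z) = Mul(4, Pow(Z, 2)) (Function('A')(Z) = Mul(Mul(2, Z), Mul(2, Z)) = Mul(4, Pow(Z, 2)))
Function('Q')(k) = Rational(-51, 5) (Function('Q')(k) = Add(Rational(-7, 5), Mul(Rational(1, 5), -44)) = Add(Rational(-7, 5), Rational(-44, 5)) = Rational(-51, 5))
D = 780 (D = Mul(-1, -780) = 780)
Pow(Add(D, Function('Q')(Function('A')(T))), -1) = Pow(Add(780, Rational(-51, 5)), -1) = Pow(Rational(3849, 5), -1) = Rational(5, 3849)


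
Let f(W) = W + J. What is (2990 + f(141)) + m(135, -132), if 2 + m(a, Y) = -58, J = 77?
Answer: 3148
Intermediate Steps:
m(a, Y) = -60 (m(a, Y) = -2 - 58 = -60)
f(W) = 77 + W (f(W) = W + 77 = 77 + W)
(2990 + f(141)) + m(135, -132) = (2990 + (77 + 141)) - 60 = (2990 + 218) - 60 = 3208 - 60 = 3148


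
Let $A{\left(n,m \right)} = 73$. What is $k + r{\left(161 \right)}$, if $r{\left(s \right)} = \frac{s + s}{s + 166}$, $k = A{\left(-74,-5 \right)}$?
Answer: $\frac{24193}{327} \approx 73.985$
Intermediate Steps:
$k = 73$
$r{\left(s \right)} = \frac{2 s}{166 + s}$
$k + r{\left(161 \right)} = 73 + 2 \cdot 161 \frac{1}{166 + 161} = 73 + 2 \cdot 161 \cdot \frac{1}{327} = 73 + \frac{322}{327} = \frac{24193}{327}$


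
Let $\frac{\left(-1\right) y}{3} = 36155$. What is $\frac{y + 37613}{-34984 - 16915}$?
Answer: $\frac{70852}{51899} \approx 1.3652$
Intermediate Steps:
$y = -108465$ ($y = \left(-3\right) 36155 = -108465$)
$\frac{y + 37613}{-34984 - 16915} = \frac{-108465 + 37613}{-34984 - 16915} = - \frac{70852}{-51899} = \left(-70852\right) \left(- \frac{1}{51899}\right) = \frac{70852}{51899}$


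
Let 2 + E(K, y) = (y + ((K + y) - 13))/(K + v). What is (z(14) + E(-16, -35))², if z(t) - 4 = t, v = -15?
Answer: 354025/961 ≈ 368.39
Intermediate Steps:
z(t) = 4 + t
E(K, y) = -2 + (-13 + K + 2*y)/(-15 + K) (E(K, y) = -2 + (y + ((K + y) - 13))/(K - 15) = -2 + (y + (-13 + K + y))/(-15 + K) = -2 + (-13 + K + 2*y)/(-15 + K))
(z(14) + E(-16, -35))² = ((4 + 14) + (17 - 1*(-16) + 2*(-35))/(-15 - 16))² = (18 + (17 + 16 - 70)/(-31))² = (18 - 1/31*(-37))² = (18 + 37/31)² = (595/31)² = 354025/961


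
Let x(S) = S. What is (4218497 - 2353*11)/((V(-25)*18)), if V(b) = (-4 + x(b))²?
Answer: 232923/841 ≈ 276.96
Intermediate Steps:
V(b) = (-4 + b)²
(4218497 - 2353*11)/((V(-25)*18)) = (4218497 - 2353*11)/(((-4 - 25)²*18)) = (4218497 - 25883)/(((-29)²*18)) = 4192614/((841*18)) = 4192614/15138 = 4192614*(1/15138) = 232923/841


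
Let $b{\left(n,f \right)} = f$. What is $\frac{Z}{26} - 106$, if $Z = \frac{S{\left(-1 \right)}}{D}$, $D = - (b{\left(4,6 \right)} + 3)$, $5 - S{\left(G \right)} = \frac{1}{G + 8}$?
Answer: $- \frac{86831}{819} \approx -106.02$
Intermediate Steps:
$S{\left(G \right)} = 5 - \frac{1}{8 + G}$ ($S{\left(G \right)} = 5 - \frac{1}{G + 8} = 5 - \frac{1}{8 + G}$)
$D = -9$ ($D = - (6 + 3) = \left(-1\right) 9 = -9$)
$Z = - \frac{34}{63}$ ($Z = \frac{\frac{1}{8 - 1} \left(39 + 5 \left(-1\right)\right)}{-9} = \frac{39 - 5}{7} \left(- \frac{1}{9}\right) = \frac{1}{7} \cdot 34 \left(- \frac{1}{9}\right) = \frac{34}{7} \left(- \frac{1}{9}\right) = - \frac{34}{63} \approx -0.53968$)
$\frac{Z}{26} - 106 = - \frac{34}{63 \cdot 26} - 106 = \left(- \frac{34}{63}\right) \frac{1}{26} - 106 = - \frac{17}{819} - 106 = - \frac{86831}{819}$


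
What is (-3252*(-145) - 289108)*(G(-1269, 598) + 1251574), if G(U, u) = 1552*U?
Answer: -130970486848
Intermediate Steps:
(-3252*(-145) - 289108)*(G(-1269, 598) + 1251574) = (-3252*(-145) - 289108)*(1552*(-1269) + 1251574) = (471540 - 289108)*(-1969488 + 1251574) = 182432*(-717914) = -130970486848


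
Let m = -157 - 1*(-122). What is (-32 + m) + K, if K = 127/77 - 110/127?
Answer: -647534/9779 ≈ -66.217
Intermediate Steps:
m = -35 (m = -157 + 122 = -35)
K = 7659/9779 (K = 127*(1/77) - 110*1/127 = 127/77 - 110/127 = 7659/9779 ≈ 0.78321)
(-32 + m) + K = (-32 - 35) + 7659/9779 = -67 + 7659/9779 = -647534/9779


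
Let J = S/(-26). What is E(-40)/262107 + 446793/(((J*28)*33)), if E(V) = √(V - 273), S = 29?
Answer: -1936103/4466 + I*√313/262107 ≈ -433.52 + 6.7498e-5*I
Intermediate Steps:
J = -29/26 (J = 29/(-26) = 29*(-1/26) = -29/26 ≈ -1.1154)
E(V) = √(-273 + V)
E(-40)/262107 + 446793/(((J*28)*33)) = √(-273 - 40)/262107 + 446793/((-29/26*28*33)) = √(-313)*(1/262107) + 446793/((-406/13*33)) = (I*√313)*(1/262107) + 446793/(-13398/13) = I*√313/262107 + 446793*(-13/13398) = I*√313/262107 - 1936103/4466 = -1936103/4466 + I*√313/262107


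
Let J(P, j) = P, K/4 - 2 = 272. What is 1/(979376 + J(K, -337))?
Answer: 1/980472 ≈ 1.0199e-6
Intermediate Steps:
K = 1096 (K = 8 + 4*272 = 8 + 1088 = 1096)
1/(979376 + J(K, -337)) = 1/(979376 + 1096) = 1/980472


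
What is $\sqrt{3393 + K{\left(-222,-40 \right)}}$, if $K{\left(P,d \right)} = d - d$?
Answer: $3 \sqrt{377} \approx 58.249$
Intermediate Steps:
$K{\left(P,d \right)} = 0$
$\sqrt{3393 + K{\left(-222,-40 \right)}} = \sqrt{3393 + 0} = \sqrt{3393} = 3 \sqrt{377}$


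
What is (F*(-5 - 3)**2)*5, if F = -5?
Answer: -1600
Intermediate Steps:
(F*(-5 - 3)**2)*5 = -5*(-5 - 3)**2*5 = -5*(-8)**2*5 = -5*64*5 = -320*5 = -1600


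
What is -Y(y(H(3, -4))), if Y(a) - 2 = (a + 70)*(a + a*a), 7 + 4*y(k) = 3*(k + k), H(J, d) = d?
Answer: -208541/64 ≈ -3258.5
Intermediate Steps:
y(k) = -7/4 + 3*k/2 (y(k) = -7/4 + (3*(k + k))/4 = -7/4 + (3*(2*k))/4 = -7/4 + (6*k)/4 = -7/4 + 3*k/2)
Y(a) = 2 + (70 + a)*(a + a²) (Y(a) = 2 + (a + 70)*(a + a*a) = 2 + (70 + a)*(a + a²))
-Y(y(H(3, -4))) = -(2 + (-7/4 + (3/2)*(-4))³ + 70*(-7/4 + (3/2)*(-4)) + 71*(-7/4 + (3/2)*(-4))²) = -(2 + (-7/4 - 6)³ + 70*(-7/4 - 6) + 71*(-7/4 - 6)²) = -(2 + (-31/4)³ + 70*(-31/4) + 71*(-31/4)²) = -(2 - 29791/64 - 1085/2 + 71*(961/16)) = -(2 - 29791/64 - 1085/2 + 68231/16) = -1*208541/64 = -208541/64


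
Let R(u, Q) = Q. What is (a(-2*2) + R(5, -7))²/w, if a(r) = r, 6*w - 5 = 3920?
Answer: 726/3925 ≈ 0.18497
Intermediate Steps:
w = 3925/6 (w = ⅚ + (⅙)*3920 = ⅚ + 1960/3 = 3925/6 ≈ 654.17)
(a(-2*2) + R(5, -7))²/w = (-2*2 - 7)²/(3925/6) = (-4 - 7)²*(6/3925) = (-11)²*(6/3925) = 121*(6/3925) = 726/3925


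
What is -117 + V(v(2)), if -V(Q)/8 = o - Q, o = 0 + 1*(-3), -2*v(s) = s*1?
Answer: -101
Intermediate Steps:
v(s) = -s/2
o = -3 (o = 0 - 3 = -3)
V(Q) = 24 + 8*Q (V(Q) = -8*(-3 - Q) = 24 + 8*Q)
-117 + V(v(2)) = -117 + (24 + 8*(-1/2*2)) = -117 + (24 + 8*(-1)) = -117 + (24 - 8) = -117 + 16 = -101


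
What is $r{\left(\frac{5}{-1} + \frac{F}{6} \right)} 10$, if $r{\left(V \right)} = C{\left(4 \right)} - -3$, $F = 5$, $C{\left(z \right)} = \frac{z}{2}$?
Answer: $50$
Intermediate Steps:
$C{\left(z \right)} = \frac{z}{2}$ ($C{\left(z \right)} = z \frac{1}{2} = \frac{z}{2}$)
$r{\left(V \right)} = 5$ ($r{\left(V \right)} = \frac{1}{2} \cdot 4 - -3 = 2 + 3 = 5$)
$r{\left(\frac{5}{-1} + \frac{F}{6} \right)} 10 = 5 \cdot 10 = 50$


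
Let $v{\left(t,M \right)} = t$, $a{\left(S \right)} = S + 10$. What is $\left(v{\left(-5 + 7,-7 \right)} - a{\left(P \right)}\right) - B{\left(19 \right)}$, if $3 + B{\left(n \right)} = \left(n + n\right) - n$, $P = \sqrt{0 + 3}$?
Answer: $-24 - \sqrt{3} \approx -25.732$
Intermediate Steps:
$P = \sqrt{3} \approx 1.732$
$a{\left(S \right)} = 10 + S$
$B{\left(n \right)} = -3 + n$ ($B{\left(n \right)} = -3 + \left(\left(n + n\right) - n\right) = -3 + \left(2 n - n\right) = -3 + n$)
$\left(v{\left(-5 + 7,-7 \right)} - a{\left(P \right)}\right) - B{\left(19 \right)} = \left(\left(-5 + 7\right) - \left(10 + \sqrt{3}\right)\right) - \left(-3 + 19\right) = \left(2 - \left(10 + \sqrt{3}\right)\right) - 16 = \left(-8 - \sqrt{3}\right) - 16 = -24 - \sqrt{3}$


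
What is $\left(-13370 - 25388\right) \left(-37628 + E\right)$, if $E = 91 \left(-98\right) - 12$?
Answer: $1804494964$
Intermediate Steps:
$E = -8930$ ($E = -8918 - 12 = -8930$)
$\left(-13370 - 25388\right) \left(-37628 + E\right) = \left(-13370 - 25388\right) \left(-37628 - 8930\right) = \left(-38758\right) \left(-46558\right) = 1804494964$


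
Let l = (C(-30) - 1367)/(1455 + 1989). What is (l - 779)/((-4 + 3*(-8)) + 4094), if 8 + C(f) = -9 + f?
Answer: -191735/1000236 ≈ -0.19169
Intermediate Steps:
C(f) = -17 + f (C(f) = -8 + (-9 + f) = -17 + f)
l = -101/246 (l = ((-17 - 30) - 1367)/(1455 + 1989) = (-47 - 1367)/3444 = -1414*1/3444 = -101/246 ≈ -0.41057)
(l - 779)/((-4 + 3*(-8)) + 4094) = (-101/246 - 779)/((-4 + 3*(-8)) + 4094) = -191735/(246*((-4 - 24) + 4094)) = -191735/(246*(-28 + 4094)) = -191735/246/4066 = -191735/246*1/4066 = -191735/1000236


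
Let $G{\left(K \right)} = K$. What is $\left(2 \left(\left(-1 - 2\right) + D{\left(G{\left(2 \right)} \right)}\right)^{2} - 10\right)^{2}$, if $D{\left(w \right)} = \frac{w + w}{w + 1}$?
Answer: $\frac{1600}{81} \approx 19.753$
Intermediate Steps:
$D{\left(w \right)} = \frac{2 w}{1 + w}$
$\left(2 \left(\left(-1 - 2\right) + D{\left(G{\left(2 \right)} \right)}\right)^{2} - 10\right)^{2} = \left(2 \left(\left(-1 - 2\right) + 2 \cdot 2 \frac{1}{1 + 2}\right)^{2} - 10\right)^{2} = \left(2 \left(-3 + 2 \cdot 2 \cdot \frac{1}{3}\right)^{2} - 10\right)^{2} = \left(2 \left(-3 + \frac{4}{3}\right)^{2} - 10\right)^{2} = \left(2 \left(- \frac{5}{3}\right)^{2} - 10\right)^{2} = \left(2 \cdot \frac{25}{9} - 10\right)^{2} = \left(\frac{50}{9} - 10\right)^{2} = \left(- \frac{40}{9}\right)^{2} = \frac{1600}{81}$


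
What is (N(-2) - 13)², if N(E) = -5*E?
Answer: 9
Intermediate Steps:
(N(-2) - 13)² = (-5*(-2) - 13)² = (10 - 13)² = (-3)² = 9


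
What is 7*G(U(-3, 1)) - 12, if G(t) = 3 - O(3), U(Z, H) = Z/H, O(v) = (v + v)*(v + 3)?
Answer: -243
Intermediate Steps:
O(v) = 2*v*(3 + v) (O(v) = (2*v)*(3 + v) = 2*v*(3 + v))
G(t) = -33 (G(t) = 3 - 2*3*(3 + 3) = 3 - 2*3*6 = 3 - 1*36 = 3 - 36 = -33)
7*G(U(-3, 1)) - 12 = 7*(-33) - 12 = -231 - 12 = -243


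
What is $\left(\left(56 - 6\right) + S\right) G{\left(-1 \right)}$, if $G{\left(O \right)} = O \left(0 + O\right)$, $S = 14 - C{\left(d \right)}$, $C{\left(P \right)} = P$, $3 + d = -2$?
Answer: $69$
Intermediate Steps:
$d = -5$ ($d = -3 - 2 = -5$)
$S = 19$ ($S = 14 - -5 = 14 + 5 = 19$)
$G{\left(O \right)} = O^{2}$ ($G{\left(O \right)} = O O = O^{2}$)
$\left(\left(56 - 6\right) + S\right) G{\left(-1 \right)} = \left(\left(56 - 6\right) + 19\right) \left(-1\right)^{2} = \left(50 + 19\right) 1 = 69 \cdot 1 = 69$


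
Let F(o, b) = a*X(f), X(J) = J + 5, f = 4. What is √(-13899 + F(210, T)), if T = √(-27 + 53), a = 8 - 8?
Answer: I*√13899 ≈ 117.89*I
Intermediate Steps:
X(J) = 5 + J
a = 0
T = √26 ≈ 5.0990
F(o, b) = 0 (F(o, b) = 0*(5 + 4) = 0*9 = 0)
√(-13899 + F(210, T)) = √(-13899 + 0) = √(-13899) = I*√13899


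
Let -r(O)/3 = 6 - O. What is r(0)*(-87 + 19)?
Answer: 1224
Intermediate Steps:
r(O) = -18 + 3*O (r(O) = -3*(6 - O) = -18 + 3*O)
r(0)*(-87 + 19) = (-18 + 3*0)*(-87 + 19) = (-18 + 0)*(-68) = -18*(-68) = 1224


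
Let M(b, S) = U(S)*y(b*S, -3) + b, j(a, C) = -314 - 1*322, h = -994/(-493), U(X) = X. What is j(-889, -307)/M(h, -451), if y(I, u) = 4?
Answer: 52258/148063 ≈ 0.35294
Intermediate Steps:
h = 994/493 (h = -994*(-1/493) = 994/493 ≈ 2.0162)
j(a, C) = -636 (j(a, C) = -314 - 322 = -636)
M(b, S) = b + 4*S (M(b, S) = S*4 + b = 4*S + b = b + 4*S)
j(-889, -307)/M(h, -451) = -636/(994/493 + 4*(-451)) = -636/(994/493 - 1804) = -636/(-888378/493) = -636*(-493/888378) = 52258/148063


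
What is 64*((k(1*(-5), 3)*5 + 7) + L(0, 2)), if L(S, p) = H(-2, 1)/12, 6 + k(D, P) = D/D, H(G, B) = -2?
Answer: -3488/3 ≈ -1162.7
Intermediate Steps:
k(D, P) = -5 (k(D, P) = -6 + D/D = -6 + 1 = -5)
L(S, p) = -1/6 (L(S, p) = -2/12 = -2*1/12 = -1/6)
64*((k(1*(-5), 3)*5 + 7) + L(0, 2)) = 64*((-5*5 + 7) - 1/6) = 64*((-25 + 7) - 1/6) = 64*(-18 - 1/6) = 64*(-109/6) = -3488/3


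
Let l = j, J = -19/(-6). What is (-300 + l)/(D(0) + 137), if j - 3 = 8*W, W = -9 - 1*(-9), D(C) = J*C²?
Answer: -297/137 ≈ -2.1679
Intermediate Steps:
J = 19/6 (J = -19*(-⅙) = 19/6 ≈ 3.1667)
D(C) = 19*C²/6
W = 0 (W = -9 + 9 = 0)
j = 3 (j = 3 + 8*0 = 3 + 0 = 3)
l = 3
(-300 + l)/(D(0) + 137) = (-300 + 3)/((19/6)*0² + 137) = -297/((19/6)*0 + 137) = -297/(0 + 137) = -297/137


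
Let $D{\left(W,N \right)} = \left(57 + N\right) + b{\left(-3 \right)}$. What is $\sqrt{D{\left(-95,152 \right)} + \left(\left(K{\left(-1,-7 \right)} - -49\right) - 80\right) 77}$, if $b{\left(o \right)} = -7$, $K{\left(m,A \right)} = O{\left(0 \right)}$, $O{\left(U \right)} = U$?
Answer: $i \sqrt{2185} \approx 46.744 i$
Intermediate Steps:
$K{\left(m,A \right)} = 0$
$D{\left(W,N \right)} = 50 + N$ ($D{\left(W,N \right)} = \left(57 + N\right) - 7 = 50 + N$)
$\sqrt{D{\left(-95,152 \right)} + \left(\left(K{\left(-1,-7 \right)} - -49\right) - 80\right) 77} = \sqrt{\left(50 + 152\right) + \left(\left(0 - -49\right) - 80\right) 77} = \sqrt{202 + \left(\left(0 + 49\right) - 80\right) 77} = \sqrt{202 + \left(49 - 80\right) 77} = \sqrt{202 - 2387} = \sqrt{-2185} = i \sqrt{2185}$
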